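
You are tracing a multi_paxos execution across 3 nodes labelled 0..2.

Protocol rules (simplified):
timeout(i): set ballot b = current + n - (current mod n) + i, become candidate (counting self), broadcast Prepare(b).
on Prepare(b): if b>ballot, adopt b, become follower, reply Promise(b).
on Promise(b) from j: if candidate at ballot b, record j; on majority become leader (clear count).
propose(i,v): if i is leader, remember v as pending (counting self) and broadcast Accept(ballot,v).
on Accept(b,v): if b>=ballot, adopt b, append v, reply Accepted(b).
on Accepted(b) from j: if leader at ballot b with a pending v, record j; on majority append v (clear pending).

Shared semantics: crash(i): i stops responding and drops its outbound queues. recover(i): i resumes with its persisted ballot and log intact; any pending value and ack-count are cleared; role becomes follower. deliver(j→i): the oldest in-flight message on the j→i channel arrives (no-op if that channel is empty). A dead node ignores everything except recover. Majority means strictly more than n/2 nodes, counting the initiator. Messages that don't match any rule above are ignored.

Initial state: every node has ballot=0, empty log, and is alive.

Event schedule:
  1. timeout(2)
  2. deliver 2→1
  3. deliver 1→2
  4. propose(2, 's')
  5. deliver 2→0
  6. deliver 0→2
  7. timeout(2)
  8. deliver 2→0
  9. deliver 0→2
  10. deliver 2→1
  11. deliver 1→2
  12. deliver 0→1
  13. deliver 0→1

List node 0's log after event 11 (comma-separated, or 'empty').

s

step 1 timeout(2): 2={cand,b=5,log=-}
step 2 deliver 2→1: 1={foll,b=5,log=-}
step 3 deliver 1→2: 2={lead,b=5,log=-}
step 4 propose(2,'s'): —
step 5 deliver 2→0: 0={foll,b=5,log=-}
step 6 deliver 0→2: —
step 7 timeout(2): 2={cand,b=8,log=-}
step 8 deliver 2→0: 0={foll,b=5,log=s}
step 9 deliver 0→2: —
step 10 deliver 2→1: 1={foll,b=5,log=s}
step 11 deliver 1→2: —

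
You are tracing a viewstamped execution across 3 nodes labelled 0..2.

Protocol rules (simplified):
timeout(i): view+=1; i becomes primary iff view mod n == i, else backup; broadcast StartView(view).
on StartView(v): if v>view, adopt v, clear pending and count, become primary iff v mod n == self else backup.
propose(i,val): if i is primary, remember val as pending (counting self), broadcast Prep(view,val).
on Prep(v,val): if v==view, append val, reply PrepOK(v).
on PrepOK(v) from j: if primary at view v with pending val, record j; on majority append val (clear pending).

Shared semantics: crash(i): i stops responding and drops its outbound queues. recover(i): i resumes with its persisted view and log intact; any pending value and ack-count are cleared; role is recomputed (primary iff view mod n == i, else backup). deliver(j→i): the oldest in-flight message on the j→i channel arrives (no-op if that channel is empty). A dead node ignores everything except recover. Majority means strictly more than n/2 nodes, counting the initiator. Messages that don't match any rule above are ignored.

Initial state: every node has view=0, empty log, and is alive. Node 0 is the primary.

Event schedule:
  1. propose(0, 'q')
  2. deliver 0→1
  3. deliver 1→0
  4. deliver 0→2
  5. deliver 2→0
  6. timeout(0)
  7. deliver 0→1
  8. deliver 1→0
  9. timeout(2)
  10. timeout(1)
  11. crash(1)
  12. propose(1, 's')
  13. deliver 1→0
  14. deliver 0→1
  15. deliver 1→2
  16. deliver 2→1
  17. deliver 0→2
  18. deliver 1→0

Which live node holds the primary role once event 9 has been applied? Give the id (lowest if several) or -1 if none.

after 1 — propose(0,'q'): ·
after 2 — deliver 0→1: n1:back/v0/[q]
after 3 — deliver 1→0: n0:prim/v0/[q]
after 4 — deliver 0→2: n2:back/v0/[q]
after 5 — deliver 2→0: ·
after 6 — timeout(0): n0:back/v1/[q]
after 7 — deliver 0→1: n1:prim/v1/[q]
after 8 — deliver 1→0: ·
after 9 — timeout(2): n2:back/v1/[q]

1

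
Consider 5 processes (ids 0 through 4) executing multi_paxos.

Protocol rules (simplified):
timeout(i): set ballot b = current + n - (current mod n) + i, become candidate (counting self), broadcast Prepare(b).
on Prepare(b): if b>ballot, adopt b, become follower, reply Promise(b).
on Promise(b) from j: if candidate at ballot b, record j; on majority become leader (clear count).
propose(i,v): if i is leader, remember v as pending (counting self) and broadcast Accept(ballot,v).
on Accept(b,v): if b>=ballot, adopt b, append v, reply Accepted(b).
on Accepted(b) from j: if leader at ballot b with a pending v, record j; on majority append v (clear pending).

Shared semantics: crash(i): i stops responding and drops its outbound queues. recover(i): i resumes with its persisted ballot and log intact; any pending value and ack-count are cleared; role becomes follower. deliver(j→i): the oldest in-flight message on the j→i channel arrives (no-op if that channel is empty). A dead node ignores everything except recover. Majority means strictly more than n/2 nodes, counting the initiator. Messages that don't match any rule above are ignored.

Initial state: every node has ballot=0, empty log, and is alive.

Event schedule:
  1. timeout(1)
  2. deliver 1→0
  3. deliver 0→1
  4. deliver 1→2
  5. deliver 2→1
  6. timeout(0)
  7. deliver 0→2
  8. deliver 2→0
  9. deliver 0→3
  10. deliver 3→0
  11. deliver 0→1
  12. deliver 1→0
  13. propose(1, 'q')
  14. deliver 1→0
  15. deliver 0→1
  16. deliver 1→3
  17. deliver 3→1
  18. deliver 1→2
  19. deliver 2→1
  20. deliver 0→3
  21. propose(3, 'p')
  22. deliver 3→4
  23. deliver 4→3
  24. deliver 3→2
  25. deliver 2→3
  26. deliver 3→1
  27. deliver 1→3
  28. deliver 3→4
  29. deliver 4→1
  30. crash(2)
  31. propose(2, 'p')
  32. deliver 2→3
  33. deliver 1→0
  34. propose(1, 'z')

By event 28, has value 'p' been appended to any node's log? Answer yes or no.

no

[1] timeout(1) → N1(cand b6 [-])
[2] deliver 1→0 → N0(foll b6 [-])
[3] deliver 0→1 → ∅
[4] deliver 1→2 → N2(foll b6 [-])
[5] deliver 2→1 → N1(lead b6 [-])
[6] timeout(0) → N0(cand b10 [-])
[7] deliver 0→2 → N2(foll b10 [-])
[8] deliver 2→0 → ∅
[9] deliver 0→3 → N3(foll b10 [-])
[10] deliver 3→0 → N0(lead b10 [-])
[11] deliver 0→1 → N1(foll b10 [-])
[12] deliver 1→0 → ∅
[13] propose(1,'q') → ∅
[14] deliver 1→0 → ∅
[15] deliver 0→1 → ∅
[16] deliver 1→3 → ∅
[17] deliver 3→1 → ∅
[18] deliver 1→2 → ∅
[19] deliver 2→1 → ∅
[20] deliver 0→3 → ∅
[21] propose(3,'p') → ∅
[22] deliver 3→4 → ∅
[23] deliver 4→3 → ∅
[24] deliver 3→2 → ∅
[25] deliver 2→3 → ∅
[26] deliver 3→1 → ∅
[27] deliver 1→3 → ∅
[28] deliver 3→4 → ∅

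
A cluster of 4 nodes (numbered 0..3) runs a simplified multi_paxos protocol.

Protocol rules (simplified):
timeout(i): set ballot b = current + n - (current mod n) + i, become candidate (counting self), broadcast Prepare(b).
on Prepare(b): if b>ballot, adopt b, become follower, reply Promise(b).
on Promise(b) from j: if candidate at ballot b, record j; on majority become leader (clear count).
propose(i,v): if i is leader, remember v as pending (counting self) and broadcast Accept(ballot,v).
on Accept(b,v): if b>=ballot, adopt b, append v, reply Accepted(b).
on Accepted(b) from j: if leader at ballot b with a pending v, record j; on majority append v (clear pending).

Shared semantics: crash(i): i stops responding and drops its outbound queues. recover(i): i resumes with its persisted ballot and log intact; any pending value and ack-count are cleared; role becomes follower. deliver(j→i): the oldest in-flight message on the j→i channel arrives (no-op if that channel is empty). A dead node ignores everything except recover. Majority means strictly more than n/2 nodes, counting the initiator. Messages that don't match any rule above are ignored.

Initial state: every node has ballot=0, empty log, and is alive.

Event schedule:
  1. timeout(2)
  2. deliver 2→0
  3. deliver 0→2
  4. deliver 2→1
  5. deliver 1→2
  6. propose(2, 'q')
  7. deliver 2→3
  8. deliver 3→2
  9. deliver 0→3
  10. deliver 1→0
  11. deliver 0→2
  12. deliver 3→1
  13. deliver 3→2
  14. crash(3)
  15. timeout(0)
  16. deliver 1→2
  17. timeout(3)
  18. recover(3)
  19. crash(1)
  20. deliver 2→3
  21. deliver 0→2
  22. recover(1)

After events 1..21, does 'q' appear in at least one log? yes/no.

yes

e1 timeout(2): 2[cand,b=6,-]
e2 deliver 2→0: 0[foll,b=6,-]
e3 deliver 0→2: ·
e4 deliver 2→1: 1[foll,b=6,-]
e5 deliver 1→2: 2[lead,b=6,-]
e6 propose(2,'q'): ·
e7 deliver 2→3: 3[foll,b=6,-]
e8 deliver 3→2: ·
e9 deliver 0→3: ·
e10 deliver 1→0: ·
e11 deliver 0→2: ·
e12 deliver 3→1: ·
e13 deliver 3→2: ·
e14 crash(3): 3[✗foll,b=6,-]
e15 timeout(0): 0[cand,b=8,-]
e16 deliver 1→2: ·
e17 timeout(3): ·
e18 recover(3): 3[foll,b=6,-]
e19 crash(1): 1[✗foll,b=6,-]
e20 deliver 2→3: 3[foll,b=6,q]
e21 deliver 0→2: 2[foll,b=8,-]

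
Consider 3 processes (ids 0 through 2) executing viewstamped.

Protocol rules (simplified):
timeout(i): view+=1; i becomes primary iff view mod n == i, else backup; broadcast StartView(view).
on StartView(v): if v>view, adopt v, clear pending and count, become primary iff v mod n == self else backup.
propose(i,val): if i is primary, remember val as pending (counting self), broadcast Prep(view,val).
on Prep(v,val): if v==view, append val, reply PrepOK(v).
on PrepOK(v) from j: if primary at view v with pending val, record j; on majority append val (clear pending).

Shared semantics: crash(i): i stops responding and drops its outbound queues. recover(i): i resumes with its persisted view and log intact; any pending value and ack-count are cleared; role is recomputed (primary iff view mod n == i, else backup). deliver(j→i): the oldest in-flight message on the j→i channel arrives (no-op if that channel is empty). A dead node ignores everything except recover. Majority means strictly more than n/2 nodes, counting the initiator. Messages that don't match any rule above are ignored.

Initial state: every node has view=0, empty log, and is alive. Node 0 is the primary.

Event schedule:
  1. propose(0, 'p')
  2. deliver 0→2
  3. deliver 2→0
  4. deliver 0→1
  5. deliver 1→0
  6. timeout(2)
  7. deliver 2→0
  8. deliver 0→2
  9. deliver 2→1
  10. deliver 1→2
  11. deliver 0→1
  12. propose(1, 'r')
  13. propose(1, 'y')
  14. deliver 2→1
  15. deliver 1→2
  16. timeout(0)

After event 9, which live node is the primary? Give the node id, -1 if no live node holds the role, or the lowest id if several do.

1

after 1 — propose(0,'p'): ·
after 2 — deliver 0→2: n2:back/v0/[p]
after 3 — deliver 2→0: n0:prim/v0/[p]
after 4 — deliver 0→1: n1:back/v0/[p]
after 5 — deliver 1→0: ·
after 6 — timeout(2): n2:back/v1/[p]
after 7 — deliver 2→0: n0:back/v1/[p]
after 8 — deliver 0→2: ·
after 9 — deliver 2→1: n1:prim/v1/[p]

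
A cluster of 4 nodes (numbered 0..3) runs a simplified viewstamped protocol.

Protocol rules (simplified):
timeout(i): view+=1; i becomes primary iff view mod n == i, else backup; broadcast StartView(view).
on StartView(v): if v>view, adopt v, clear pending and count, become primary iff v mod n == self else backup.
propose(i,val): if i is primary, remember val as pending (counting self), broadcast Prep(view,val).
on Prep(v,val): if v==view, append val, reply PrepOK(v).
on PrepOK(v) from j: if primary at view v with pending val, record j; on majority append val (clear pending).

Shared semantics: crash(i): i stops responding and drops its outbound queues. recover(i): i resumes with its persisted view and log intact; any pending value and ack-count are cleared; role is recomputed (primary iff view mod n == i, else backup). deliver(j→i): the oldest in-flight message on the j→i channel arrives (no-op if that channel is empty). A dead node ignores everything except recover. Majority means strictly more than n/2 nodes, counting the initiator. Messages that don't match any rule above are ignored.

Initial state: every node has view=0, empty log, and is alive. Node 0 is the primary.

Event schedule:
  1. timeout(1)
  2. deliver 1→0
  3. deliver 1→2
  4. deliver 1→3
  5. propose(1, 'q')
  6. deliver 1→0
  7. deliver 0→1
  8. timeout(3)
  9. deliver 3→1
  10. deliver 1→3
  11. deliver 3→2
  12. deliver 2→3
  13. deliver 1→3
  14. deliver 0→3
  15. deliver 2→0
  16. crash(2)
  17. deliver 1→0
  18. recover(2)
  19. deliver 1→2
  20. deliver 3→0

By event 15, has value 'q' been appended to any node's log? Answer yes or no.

yes

step 1 timeout(1): 1={prim,v=1,log=-}
step 2 deliver 1→0: 0={back,v=1,log=-}
step 3 deliver 1→2: 2={back,v=1,log=-}
step 4 deliver 1→3: 3={back,v=1,log=-}
step 5 propose(1,'q'): —
step 6 deliver 1→0: 0={back,v=1,log=q}
step 7 deliver 0→1: —
step 8 timeout(3): 3={back,v=2,log=-}
step 9 deliver 3→1: 1={back,v=2,log=-}
step 10 deliver 1→3: —
step 11 deliver 3→2: 2={prim,v=2,log=-}
step 12 deliver 2→3: —
step 13 deliver 1→3: —
step 14 deliver 0→3: —
step 15 deliver 2→0: —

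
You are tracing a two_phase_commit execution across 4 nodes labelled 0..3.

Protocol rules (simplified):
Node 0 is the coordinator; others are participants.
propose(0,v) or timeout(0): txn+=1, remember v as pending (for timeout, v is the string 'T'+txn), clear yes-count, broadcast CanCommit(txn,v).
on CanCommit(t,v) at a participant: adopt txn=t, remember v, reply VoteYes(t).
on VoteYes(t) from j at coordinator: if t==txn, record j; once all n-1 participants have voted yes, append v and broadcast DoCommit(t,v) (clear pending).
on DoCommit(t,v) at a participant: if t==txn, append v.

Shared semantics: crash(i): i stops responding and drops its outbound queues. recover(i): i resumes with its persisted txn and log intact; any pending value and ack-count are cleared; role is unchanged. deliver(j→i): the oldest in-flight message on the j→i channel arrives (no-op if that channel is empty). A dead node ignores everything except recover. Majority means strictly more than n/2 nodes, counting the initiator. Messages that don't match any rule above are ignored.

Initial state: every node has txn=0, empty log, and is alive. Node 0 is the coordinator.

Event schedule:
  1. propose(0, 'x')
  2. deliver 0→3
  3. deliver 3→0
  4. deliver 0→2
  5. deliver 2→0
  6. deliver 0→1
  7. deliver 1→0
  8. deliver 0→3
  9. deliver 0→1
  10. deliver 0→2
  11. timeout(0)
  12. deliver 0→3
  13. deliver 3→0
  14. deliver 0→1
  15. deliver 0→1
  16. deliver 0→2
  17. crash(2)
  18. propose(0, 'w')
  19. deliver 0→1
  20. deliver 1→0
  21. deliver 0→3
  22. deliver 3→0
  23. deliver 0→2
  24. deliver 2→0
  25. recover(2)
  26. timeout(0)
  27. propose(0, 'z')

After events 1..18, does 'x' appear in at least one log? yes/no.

yes

[1] propose(0,'x') → N0(coor t1 [-])
[2] deliver 0→3 → N3(part t1 [-])
[3] deliver 3→0 → ∅
[4] deliver 0→2 → N2(part t1 [-])
[5] deliver 2→0 → ∅
[6] deliver 0→1 → N1(part t1 [-])
[7] deliver 1→0 → N0(coor t1 [x])
[8] deliver 0→3 → N3(part t1 [x])
[9] deliver 0→1 → N1(part t1 [x])
[10] deliver 0→2 → N2(part t1 [x])
[11] timeout(0) → N0(coor t2 [x])
[12] deliver 0→3 → N3(part t2 [x])
[13] deliver 3→0 → ∅
[14] deliver 0→1 → N1(part t2 [x])
[15] deliver 0→1 → ∅
[16] deliver 0→2 → N2(part t2 [x])
[17] crash(2) → N2(✗part t2 [x])
[18] propose(0,'w') → N0(coor t3 [x])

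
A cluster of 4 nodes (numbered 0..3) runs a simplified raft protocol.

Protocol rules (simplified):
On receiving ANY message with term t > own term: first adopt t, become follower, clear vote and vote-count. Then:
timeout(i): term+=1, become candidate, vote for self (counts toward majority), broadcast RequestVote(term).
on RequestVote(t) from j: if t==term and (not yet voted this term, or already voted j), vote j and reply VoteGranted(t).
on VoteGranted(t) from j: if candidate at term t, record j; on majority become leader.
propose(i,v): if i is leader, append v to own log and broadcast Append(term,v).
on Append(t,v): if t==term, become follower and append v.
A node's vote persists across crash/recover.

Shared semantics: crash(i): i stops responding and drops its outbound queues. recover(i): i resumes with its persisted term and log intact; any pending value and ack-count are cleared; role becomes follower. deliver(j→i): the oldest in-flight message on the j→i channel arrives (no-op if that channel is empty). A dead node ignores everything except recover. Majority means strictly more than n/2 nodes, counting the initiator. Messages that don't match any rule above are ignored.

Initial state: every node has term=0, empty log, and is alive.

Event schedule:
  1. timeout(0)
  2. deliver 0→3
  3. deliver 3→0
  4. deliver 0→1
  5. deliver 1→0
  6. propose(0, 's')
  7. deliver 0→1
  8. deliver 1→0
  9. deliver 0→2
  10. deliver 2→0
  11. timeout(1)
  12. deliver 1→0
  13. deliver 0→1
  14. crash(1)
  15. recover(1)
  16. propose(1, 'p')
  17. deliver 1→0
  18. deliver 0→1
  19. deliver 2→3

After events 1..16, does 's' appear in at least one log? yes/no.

yes

[1] timeout(0) → N0(cand t1 [-])
[2] deliver 0→3 → N3(foll t1 [-])
[3] deliver 3→0 → ∅
[4] deliver 0→1 → N1(foll t1 [-])
[5] deliver 1→0 → N0(lead t1 [-])
[6] propose(0,'s') → N0(lead t1 [s])
[7] deliver 0→1 → N1(foll t1 [s])
[8] deliver 1→0 → ∅
[9] deliver 0→2 → N2(foll t1 [-])
[10] deliver 2→0 → ∅
[11] timeout(1) → N1(cand t2 [s])
[12] deliver 1→0 → N0(foll t2 [s])
[13] deliver 0→1 → ∅
[14] crash(1) → N1(✗cand t2 [s])
[15] recover(1) → N1(foll t2 [s])
[16] propose(1,'p') → ∅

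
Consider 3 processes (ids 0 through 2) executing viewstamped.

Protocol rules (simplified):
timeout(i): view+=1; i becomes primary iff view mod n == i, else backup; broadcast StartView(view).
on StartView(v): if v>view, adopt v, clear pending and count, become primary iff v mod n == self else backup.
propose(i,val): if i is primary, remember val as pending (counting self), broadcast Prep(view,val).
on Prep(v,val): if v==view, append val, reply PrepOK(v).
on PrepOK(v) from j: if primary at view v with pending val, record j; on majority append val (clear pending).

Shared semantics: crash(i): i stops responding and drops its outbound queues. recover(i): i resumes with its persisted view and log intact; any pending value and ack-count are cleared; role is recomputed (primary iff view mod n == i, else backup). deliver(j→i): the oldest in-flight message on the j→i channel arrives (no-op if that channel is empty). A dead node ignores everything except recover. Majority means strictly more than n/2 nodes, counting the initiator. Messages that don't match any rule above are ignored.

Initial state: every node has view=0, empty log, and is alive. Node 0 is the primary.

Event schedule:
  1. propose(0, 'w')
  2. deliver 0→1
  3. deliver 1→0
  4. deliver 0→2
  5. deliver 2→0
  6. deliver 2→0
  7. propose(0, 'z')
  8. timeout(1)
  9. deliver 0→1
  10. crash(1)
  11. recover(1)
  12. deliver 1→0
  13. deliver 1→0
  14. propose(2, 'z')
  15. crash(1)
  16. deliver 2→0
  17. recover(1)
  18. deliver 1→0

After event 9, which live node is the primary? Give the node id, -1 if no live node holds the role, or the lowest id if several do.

0

after 1 — propose(0,'w'): ·
after 2 — deliver 0→1: n1:back/v0/[w]
after 3 — deliver 1→0: n0:prim/v0/[w]
after 4 — deliver 0→2: n2:back/v0/[w]
after 5 — deliver 2→0: ·
after 6 — deliver 2→0: ·
after 7 — propose(0,'z'): ·
after 8 — timeout(1): n1:prim/v1/[w]
after 9 — deliver 0→1: ·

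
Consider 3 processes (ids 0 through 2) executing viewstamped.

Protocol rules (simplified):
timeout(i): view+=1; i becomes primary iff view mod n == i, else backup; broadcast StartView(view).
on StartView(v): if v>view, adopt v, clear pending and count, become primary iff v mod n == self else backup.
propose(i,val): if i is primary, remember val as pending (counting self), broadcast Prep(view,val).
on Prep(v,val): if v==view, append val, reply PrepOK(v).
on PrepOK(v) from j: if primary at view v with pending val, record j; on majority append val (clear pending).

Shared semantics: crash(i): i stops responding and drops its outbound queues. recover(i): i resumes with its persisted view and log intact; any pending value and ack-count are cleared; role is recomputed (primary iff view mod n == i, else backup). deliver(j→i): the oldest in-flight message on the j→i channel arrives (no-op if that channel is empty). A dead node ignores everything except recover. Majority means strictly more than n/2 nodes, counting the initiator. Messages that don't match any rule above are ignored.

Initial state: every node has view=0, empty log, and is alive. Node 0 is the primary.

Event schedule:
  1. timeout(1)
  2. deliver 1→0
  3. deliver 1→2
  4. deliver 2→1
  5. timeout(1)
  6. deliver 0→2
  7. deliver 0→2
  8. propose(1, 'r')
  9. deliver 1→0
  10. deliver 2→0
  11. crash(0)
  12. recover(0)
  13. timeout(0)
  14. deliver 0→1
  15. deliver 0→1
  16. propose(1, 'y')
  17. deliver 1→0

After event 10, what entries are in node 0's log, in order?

after 1 — timeout(1): n1:prim/v1/[-]
after 2 — deliver 1→0: n0:back/v1/[-]
after 3 — deliver 1→2: n2:back/v1/[-]
after 4 — deliver 2→1: ·
after 5 — timeout(1): n1:back/v2/[-]
after 6 — deliver 0→2: ·
after 7 — deliver 0→2: ·
after 8 — propose(1,'r'): ·
after 9 — deliver 1→0: n0:back/v2/[-]
after 10 — deliver 2→0: ·

empty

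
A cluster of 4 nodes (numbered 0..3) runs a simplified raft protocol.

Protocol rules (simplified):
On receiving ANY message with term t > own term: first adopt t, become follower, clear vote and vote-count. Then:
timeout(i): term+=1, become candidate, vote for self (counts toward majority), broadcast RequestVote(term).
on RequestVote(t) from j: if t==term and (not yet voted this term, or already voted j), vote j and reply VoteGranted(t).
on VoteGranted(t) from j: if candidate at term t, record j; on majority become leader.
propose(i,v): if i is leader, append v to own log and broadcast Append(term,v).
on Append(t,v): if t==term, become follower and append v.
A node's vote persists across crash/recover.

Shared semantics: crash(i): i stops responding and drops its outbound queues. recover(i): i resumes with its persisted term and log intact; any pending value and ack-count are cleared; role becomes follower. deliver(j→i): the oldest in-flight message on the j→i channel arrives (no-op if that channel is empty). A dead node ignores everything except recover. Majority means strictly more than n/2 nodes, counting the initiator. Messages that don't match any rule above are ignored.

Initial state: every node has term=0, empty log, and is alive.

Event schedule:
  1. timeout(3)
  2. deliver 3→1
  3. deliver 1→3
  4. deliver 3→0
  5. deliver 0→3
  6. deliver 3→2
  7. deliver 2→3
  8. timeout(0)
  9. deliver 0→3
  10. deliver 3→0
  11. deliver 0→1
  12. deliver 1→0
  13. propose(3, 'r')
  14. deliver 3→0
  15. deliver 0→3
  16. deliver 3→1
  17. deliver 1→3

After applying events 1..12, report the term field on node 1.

2

1. timeout(3):  <3:cand t1 ->
2. deliver 3→1:  <1:foll t1 ->
3. deliver 1→3:  nop
4. deliver 3→0:  <0:foll t1 ->
5. deliver 0→3:  <3:lead t1 ->
6. deliver 3→2:  <2:foll t1 ->
7. deliver 2→3:  nop
8. timeout(0):  <0:cand t2 ->
9. deliver 0→3:  <3:foll t2 ->
10. deliver 3→0:  nop
11. deliver 0→1:  <1:foll t2 ->
12. deliver 1→0:  <0:lead t2 ->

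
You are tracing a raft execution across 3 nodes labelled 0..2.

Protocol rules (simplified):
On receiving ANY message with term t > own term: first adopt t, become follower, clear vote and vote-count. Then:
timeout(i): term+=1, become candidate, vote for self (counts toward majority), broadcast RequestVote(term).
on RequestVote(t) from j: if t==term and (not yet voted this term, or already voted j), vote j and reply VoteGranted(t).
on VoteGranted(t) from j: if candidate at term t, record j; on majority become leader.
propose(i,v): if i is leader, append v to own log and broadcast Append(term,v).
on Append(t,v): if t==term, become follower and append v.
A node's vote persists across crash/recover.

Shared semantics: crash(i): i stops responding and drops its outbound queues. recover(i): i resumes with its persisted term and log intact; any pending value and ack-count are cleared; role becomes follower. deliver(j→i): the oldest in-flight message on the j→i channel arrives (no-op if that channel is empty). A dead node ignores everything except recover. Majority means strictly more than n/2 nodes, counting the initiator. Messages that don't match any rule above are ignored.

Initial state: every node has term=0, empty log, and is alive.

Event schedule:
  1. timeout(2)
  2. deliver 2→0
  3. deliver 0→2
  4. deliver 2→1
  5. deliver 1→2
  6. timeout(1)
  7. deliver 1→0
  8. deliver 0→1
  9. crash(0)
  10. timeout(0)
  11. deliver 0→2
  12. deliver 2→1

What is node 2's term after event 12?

[1] timeout(2) → N2(cand t1 [-])
[2] deliver 2→0 → N0(foll t1 [-])
[3] deliver 0→2 → N2(lead t1 [-])
[4] deliver 2→1 → N1(foll t1 [-])
[5] deliver 1→2 → ∅
[6] timeout(1) → N1(cand t2 [-])
[7] deliver 1→0 → N0(foll t2 [-])
[8] deliver 0→1 → N1(lead t2 [-])
[9] crash(0) → N0(✗foll t2 [-])
[10] timeout(0) → ∅
[11] deliver 0→2 → ∅
[12] deliver 2→1 → ∅

1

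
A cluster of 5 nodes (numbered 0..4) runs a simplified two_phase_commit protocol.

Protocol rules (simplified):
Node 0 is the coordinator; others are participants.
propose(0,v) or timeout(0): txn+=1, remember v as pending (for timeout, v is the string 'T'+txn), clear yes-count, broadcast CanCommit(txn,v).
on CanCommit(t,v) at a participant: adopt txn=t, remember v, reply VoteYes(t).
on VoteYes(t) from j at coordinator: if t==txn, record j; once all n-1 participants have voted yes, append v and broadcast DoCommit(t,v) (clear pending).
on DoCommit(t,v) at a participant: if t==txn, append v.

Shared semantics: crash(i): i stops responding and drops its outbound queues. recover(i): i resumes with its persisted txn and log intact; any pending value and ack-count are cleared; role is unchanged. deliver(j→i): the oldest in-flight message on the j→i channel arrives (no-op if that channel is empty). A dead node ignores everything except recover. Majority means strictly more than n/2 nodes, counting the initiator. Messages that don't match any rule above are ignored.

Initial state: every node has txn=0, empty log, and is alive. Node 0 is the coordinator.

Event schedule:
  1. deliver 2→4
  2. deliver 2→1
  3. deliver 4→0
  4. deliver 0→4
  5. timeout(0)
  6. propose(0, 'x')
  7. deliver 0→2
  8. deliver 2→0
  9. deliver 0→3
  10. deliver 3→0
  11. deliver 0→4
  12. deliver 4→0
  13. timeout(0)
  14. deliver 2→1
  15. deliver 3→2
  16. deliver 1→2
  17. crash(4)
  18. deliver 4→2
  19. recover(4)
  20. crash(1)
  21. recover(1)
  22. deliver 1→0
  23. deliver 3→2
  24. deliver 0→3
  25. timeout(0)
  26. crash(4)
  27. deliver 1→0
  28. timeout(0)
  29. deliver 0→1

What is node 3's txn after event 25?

after 1 — deliver 2→4: ·
after 2 — deliver 2→1: ·
after 3 — deliver 4→0: ·
after 4 — deliver 0→4: ·
after 5 — timeout(0): n0:coor/t1/[-]
after 6 — propose(0,'x'): n0:coor/t2/[-]
after 7 — deliver 0→2: n2:part/t1/[-]
after 8 — deliver 2→0: ·
after 9 — deliver 0→3: n3:part/t1/[-]
after 10 — deliver 3→0: ·
after 11 — deliver 0→4: n4:part/t1/[-]
after 12 — deliver 4→0: ·
after 13 — timeout(0): n0:coor/t3/[-]
after 14 — deliver 2→1: ·
after 15 — deliver 3→2: ·
after 16 — deliver 1→2: ·
after 17 — crash(4): n4:✗part/t1/[-]
after 18 — deliver 4→2: ·
after 19 — recover(4): n4:part/t1/[-]
after 20 — crash(1): n1:✗part/t0/[-]
after 21 — recover(1): n1:part/t0/[-]
after 22 — deliver 1→0: ·
after 23 — deliver 3→2: ·
after 24 — deliver 0→3: n3:part/t2/[-]
after 25 — timeout(0): n0:coor/t4/[-]

2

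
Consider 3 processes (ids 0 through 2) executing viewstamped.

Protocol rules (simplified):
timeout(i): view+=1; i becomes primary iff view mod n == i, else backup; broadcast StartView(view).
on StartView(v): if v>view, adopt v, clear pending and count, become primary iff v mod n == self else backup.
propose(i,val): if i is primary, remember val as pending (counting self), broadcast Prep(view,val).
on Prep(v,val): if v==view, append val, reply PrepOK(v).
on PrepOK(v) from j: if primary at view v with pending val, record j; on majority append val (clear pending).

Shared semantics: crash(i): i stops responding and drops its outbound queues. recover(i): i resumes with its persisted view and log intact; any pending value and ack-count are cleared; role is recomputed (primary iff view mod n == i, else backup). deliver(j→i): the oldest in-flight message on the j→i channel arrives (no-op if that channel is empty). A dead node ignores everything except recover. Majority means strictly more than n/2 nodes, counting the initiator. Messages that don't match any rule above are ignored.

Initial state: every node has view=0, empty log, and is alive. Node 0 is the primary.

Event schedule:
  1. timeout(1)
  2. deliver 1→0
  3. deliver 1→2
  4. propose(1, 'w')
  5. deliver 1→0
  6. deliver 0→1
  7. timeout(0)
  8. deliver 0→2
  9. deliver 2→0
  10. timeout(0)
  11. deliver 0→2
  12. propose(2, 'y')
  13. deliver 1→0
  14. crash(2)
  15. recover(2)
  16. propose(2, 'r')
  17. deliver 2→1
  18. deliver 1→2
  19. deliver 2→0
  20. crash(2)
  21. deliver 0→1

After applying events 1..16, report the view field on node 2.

3

e1 timeout(1): 1[prim,v=1,-]
e2 deliver 1→0: 0[back,v=1,-]
e3 deliver 1→2: 2[back,v=1,-]
e4 propose(1,'w'): ·
e5 deliver 1→0: 0[back,v=1,w]
e6 deliver 0→1: 1[prim,v=1,w]
e7 timeout(0): 0[back,v=2,w]
e8 deliver 0→2: 2[prim,v=2,-]
e9 deliver 2→0: ·
e10 timeout(0): 0[prim,v=3,w]
e11 deliver 0→2: 2[back,v=3,-]
e12 propose(2,'y'): ·
e13 deliver 1→0: ·
e14 crash(2): 2[✗back,v=3,-]
e15 recover(2): 2[back,v=3,-]
e16 propose(2,'r'): ·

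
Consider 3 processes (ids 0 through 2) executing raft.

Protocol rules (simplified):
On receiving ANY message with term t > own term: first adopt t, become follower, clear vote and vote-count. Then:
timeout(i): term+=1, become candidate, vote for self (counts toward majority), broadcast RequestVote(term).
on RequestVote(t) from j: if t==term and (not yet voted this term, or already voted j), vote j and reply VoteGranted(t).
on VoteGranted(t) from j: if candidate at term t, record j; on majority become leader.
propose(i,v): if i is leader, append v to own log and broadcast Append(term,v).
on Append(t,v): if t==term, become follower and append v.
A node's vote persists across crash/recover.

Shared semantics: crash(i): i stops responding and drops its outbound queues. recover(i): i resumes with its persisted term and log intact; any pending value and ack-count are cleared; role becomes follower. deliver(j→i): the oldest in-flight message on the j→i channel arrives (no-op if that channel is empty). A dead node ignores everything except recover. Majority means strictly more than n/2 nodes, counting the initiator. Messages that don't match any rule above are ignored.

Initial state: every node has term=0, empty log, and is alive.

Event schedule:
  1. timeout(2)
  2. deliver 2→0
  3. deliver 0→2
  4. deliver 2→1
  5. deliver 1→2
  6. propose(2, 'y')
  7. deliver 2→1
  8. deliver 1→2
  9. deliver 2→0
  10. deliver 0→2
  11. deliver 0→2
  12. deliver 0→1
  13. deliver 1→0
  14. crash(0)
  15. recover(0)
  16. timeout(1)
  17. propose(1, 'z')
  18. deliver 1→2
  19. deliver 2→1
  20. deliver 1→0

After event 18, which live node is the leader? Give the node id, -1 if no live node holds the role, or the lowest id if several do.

[1] timeout(2) → N2(cand t1 [-])
[2] deliver 2→0 → N0(foll t1 [-])
[3] deliver 0→2 → N2(lead t1 [-])
[4] deliver 2→1 → N1(foll t1 [-])
[5] deliver 1→2 → ∅
[6] propose(2,'y') → N2(lead t1 [y])
[7] deliver 2→1 → N1(foll t1 [y])
[8] deliver 1→2 → ∅
[9] deliver 2→0 → N0(foll t1 [y])
[10] deliver 0→2 → ∅
[11] deliver 0→2 → ∅
[12] deliver 0→1 → ∅
[13] deliver 1→0 → ∅
[14] crash(0) → N0(✗foll t1 [y])
[15] recover(0) → N0(foll t1 [y])
[16] timeout(1) → N1(cand t2 [y])
[17] propose(1,'z') → ∅
[18] deliver 1→2 → N2(foll t2 [y])

-1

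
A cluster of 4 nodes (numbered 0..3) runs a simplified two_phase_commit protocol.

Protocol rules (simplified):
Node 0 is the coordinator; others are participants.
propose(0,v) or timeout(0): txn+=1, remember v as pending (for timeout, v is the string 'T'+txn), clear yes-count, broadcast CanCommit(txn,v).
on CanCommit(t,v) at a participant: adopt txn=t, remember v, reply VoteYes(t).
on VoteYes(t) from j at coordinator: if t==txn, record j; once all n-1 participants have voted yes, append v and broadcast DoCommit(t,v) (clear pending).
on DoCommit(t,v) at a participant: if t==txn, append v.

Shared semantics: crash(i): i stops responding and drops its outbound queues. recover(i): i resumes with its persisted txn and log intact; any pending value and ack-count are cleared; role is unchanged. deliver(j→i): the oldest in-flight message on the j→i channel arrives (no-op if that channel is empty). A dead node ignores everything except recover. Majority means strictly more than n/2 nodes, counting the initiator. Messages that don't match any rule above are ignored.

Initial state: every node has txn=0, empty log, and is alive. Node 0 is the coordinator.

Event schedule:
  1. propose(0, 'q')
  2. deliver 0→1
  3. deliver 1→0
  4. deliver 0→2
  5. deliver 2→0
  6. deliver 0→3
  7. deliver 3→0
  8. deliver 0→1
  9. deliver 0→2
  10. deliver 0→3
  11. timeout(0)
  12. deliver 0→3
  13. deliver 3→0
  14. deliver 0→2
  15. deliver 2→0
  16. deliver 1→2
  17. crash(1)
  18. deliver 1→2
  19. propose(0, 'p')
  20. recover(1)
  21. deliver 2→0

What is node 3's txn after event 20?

2

after 1 — propose(0,'q'): n0:coor/t1/[-]
after 2 — deliver 0→1: n1:part/t1/[-]
after 3 — deliver 1→0: ·
after 4 — deliver 0→2: n2:part/t1/[-]
after 5 — deliver 2→0: ·
after 6 — deliver 0→3: n3:part/t1/[-]
after 7 — deliver 3→0: n0:coor/t1/[q]
after 8 — deliver 0→1: n1:part/t1/[q]
after 9 — deliver 0→2: n2:part/t1/[q]
after 10 — deliver 0→3: n3:part/t1/[q]
after 11 — timeout(0): n0:coor/t2/[q]
after 12 — deliver 0→3: n3:part/t2/[q]
after 13 — deliver 3→0: ·
after 14 — deliver 0→2: n2:part/t2/[q]
after 15 — deliver 2→0: ·
after 16 — deliver 1→2: ·
after 17 — crash(1): n1:✗part/t1/[q]
after 18 — deliver 1→2: ·
after 19 — propose(0,'p'): n0:coor/t3/[q]
after 20 — recover(1): n1:part/t1/[q]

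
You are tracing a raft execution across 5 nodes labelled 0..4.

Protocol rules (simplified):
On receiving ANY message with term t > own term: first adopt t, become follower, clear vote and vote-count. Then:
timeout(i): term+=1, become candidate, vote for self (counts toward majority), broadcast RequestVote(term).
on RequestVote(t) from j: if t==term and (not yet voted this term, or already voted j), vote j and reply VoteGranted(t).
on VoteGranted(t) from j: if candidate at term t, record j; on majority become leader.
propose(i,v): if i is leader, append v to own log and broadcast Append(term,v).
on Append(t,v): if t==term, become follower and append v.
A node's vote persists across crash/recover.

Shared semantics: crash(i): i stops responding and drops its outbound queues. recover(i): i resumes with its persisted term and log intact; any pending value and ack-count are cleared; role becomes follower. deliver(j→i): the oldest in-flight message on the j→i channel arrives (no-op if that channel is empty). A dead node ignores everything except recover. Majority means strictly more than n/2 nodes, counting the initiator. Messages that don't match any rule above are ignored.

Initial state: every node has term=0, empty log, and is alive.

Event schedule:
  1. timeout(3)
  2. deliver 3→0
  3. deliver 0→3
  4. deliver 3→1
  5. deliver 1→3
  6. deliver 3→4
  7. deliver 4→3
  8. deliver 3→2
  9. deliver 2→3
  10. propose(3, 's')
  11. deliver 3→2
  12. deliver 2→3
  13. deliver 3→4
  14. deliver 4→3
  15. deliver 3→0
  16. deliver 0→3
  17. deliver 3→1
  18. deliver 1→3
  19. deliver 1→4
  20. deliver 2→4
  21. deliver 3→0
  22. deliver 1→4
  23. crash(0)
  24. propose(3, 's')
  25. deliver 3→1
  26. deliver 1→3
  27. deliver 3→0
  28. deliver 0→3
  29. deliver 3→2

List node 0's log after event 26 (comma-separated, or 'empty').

s

[1] timeout(3) → N3(cand t1 [-])
[2] deliver 3→0 → N0(foll t1 [-])
[3] deliver 0→3 → ∅
[4] deliver 3→1 → N1(foll t1 [-])
[5] deliver 1→3 → N3(lead t1 [-])
[6] deliver 3→4 → N4(foll t1 [-])
[7] deliver 4→3 → ∅
[8] deliver 3→2 → N2(foll t1 [-])
[9] deliver 2→3 → ∅
[10] propose(3,'s') → N3(lead t1 [s])
[11] deliver 3→2 → N2(foll t1 [s])
[12] deliver 2→3 → ∅
[13] deliver 3→4 → N4(foll t1 [s])
[14] deliver 4→3 → ∅
[15] deliver 3→0 → N0(foll t1 [s])
[16] deliver 0→3 → ∅
[17] deliver 3→1 → N1(foll t1 [s])
[18] deliver 1→3 → ∅
[19] deliver 1→4 → ∅
[20] deliver 2→4 → ∅
[21] deliver 3→0 → ∅
[22] deliver 1→4 → ∅
[23] crash(0) → N0(✗foll t1 [s])
[24] propose(3,'s') → N3(lead t1 [s,s])
[25] deliver 3→1 → N1(foll t1 [s,s])
[26] deliver 1→3 → ∅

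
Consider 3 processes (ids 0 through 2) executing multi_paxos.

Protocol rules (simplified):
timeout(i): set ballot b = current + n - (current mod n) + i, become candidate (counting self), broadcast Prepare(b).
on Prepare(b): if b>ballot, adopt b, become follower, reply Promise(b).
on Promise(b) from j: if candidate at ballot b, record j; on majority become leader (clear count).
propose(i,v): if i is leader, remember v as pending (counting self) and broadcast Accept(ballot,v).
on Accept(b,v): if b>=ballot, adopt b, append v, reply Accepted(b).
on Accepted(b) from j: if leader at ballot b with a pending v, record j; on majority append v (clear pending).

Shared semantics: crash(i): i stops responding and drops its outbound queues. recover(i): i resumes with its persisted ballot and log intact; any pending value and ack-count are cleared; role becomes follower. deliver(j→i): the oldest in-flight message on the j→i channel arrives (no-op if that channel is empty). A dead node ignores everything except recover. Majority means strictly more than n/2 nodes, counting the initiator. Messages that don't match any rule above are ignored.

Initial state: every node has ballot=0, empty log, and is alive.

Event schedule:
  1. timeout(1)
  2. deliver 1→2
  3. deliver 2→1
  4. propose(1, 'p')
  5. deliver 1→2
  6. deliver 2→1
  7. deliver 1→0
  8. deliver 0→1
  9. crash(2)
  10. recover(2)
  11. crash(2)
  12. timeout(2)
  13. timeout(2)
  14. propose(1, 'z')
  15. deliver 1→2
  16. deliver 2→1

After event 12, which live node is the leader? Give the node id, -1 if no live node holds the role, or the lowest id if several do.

[1] timeout(1) → N1(cand b4 [-])
[2] deliver 1→2 → N2(foll b4 [-])
[3] deliver 2→1 → N1(lead b4 [-])
[4] propose(1,'p') → ∅
[5] deliver 1→2 → N2(foll b4 [p])
[6] deliver 2→1 → N1(lead b4 [p])
[7] deliver 1→0 → N0(foll b4 [-])
[8] deliver 0→1 → ∅
[9] crash(2) → N2(✗foll b4 [p])
[10] recover(2) → N2(foll b4 [p])
[11] crash(2) → N2(✗foll b4 [p])
[12] timeout(2) → ∅

1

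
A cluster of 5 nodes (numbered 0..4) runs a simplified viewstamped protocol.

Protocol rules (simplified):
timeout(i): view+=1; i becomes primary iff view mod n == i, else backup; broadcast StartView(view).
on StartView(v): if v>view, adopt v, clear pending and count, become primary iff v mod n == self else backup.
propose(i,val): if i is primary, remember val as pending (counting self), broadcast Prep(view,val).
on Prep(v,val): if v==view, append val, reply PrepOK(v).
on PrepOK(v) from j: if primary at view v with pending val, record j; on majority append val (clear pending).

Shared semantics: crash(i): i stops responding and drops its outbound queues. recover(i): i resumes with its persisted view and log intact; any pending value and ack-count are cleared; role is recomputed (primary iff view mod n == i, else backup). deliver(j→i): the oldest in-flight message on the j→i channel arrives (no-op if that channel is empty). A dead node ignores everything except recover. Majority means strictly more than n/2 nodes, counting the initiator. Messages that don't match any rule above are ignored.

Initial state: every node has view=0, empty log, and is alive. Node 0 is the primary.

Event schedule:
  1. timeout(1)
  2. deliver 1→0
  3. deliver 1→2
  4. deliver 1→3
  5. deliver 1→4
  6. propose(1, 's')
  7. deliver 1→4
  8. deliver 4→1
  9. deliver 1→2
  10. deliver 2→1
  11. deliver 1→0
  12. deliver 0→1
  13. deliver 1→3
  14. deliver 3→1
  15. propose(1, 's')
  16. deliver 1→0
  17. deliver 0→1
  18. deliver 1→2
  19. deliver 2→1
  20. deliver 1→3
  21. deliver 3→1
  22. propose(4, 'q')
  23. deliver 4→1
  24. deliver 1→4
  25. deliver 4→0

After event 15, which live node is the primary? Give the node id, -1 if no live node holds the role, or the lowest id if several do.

e1 timeout(1): 1[prim,v=1,-]
e2 deliver 1→0: 0[back,v=1,-]
e3 deliver 1→2: 2[back,v=1,-]
e4 deliver 1→3: 3[back,v=1,-]
e5 deliver 1→4: 4[back,v=1,-]
e6 propose(1,'s'): ·
e7 deliver 1→4: 4[back,v=1,s]
e8 deliver 4→1: ·
e9 deliver 1→2: 2[back,v=1,s]
e10 deliver 2→1: 1[prim,v=1,s]
e11 deliver 1→0: 0[back,v=1,s]
e12 deliver 0→1: ·
e13 deliver 1→3: 3[back,v=1,s]
e14 deliver 3→1: ·
e15 propose(1,'s'): ·

1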